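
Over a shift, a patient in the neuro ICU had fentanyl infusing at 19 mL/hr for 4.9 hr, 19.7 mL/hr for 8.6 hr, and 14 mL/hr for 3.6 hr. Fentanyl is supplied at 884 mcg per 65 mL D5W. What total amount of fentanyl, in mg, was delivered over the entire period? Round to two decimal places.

Concentration = 884 mcg ÷ 65 mL = 13.6 mcg/mL
Stage 1: 19 mL/hr × 4.9 hr = 93.1 mL → 93.1 mL × 13.6 mcg/mL = 1266.16 mcg
Stage 2: 19.7 mL/hr × 8.6 hr = 169.42 mL → 169.42 mL × 13.6 mcg/mL = 2304.112 mcg
Stage 3: 14 mL/hr × 3.6 hr = 50.4 mL → 50.4 mL × 13.6 mcg/mL = 685.44 mcg
Total = 1266.16 + 2304.112 + 685.44 = 4255.712 mcg = 4.255712 mg

4.26 mg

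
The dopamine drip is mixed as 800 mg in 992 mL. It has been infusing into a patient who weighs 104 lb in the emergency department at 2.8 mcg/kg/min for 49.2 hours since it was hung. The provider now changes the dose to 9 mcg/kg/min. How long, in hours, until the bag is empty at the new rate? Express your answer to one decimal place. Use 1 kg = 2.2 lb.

16.0 hours

Initial rate:
Weight = 104 lb ÷ 2.2 lb/kg = 47.27273 kg
Dose = 2.8 mcg/kg/min × 47.27273 kg = 132.3636 mcg/min
132.3636 mcg/min × 60 min/hr = 7941.818 mcg/hr
Concentration = 800 mg ÷ 992 mL = 0.8064516 mg/mL = 806.4516 mcg/mL
Rate = 7941.818 mcg/hr ÷ 806.4516 mcg/mL = 9.847855 mL/hr
Volume infused so far = 9.847855 mL/hr × 49.2 hr = 484.5144 mL
Volume remaining = 992 − 484.5144 = 507.4856 mL
New rate:
Dose = 9 mcg/kg/min × 47.27273 kg = 425.4545 mcg/min
425.4545 mcg/min × 60 min/hr = 25527.27 mcg/hr
Rate = 25527.27 mcg/hr ÷ 806.4516 mcg/mL = 31.65382 mL/hr
Time remaining = 507.4856 mL ÷ 31.65382 mL/hr = 16.03236 hr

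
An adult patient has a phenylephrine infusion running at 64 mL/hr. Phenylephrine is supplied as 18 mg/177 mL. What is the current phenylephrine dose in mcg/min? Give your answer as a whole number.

108 mcg/min

Concentration = 18 mg ÷ 177 mL = 0.1016949 mg/mL = 101.6949 mcg/mL
Drug rate = 64 mL/hr × 101.6949 mcg/mL = 6508.475 mcg/hr
6508.475 mcg/hr ÷ 60 min/hr = 108.4746 mcg/min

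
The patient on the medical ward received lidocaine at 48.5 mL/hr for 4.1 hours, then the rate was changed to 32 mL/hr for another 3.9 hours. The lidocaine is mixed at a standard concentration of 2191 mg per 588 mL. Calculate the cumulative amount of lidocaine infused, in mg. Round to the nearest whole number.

1206 mg

Concentration = 2191 mg ÷ 588 mL = 3.72619 mg/mL
Stage 1: 48.5 mL/hr × 4.1 hr = 198.85 mL → 198.85 mL × 3.72619 mg/mL = 740.953 mg
Stage 2: 32 mL/hr × 3.9 hr = 124.8 mL → 124.8 mL × 3.72619 mg/mL = 465.0286 mg
Total = 740.953 + 465.0286 = 1205.982 mg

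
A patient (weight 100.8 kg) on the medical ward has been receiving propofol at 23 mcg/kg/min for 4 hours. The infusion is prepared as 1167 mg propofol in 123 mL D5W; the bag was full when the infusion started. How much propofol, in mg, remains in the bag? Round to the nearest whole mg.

Dose = 23 mcg/kg/min × 100.8 kg = 2318.4 mcg/min
2318.4 mcg/min × 60 min/hr = 139104 mcg/hr
Concentration = 1167 mg ÷ 123 mL = 9.487805 mg/mL = 9487.805 mcg/mL
Rate = 139104 mcg/hr ÷ 9487.805 mcg/mL = 14.66135 mL/hr
Volume infused = 14.66135 mL/hr × 4 hr = 58.64539 mL
Volume remaining = 123 − 58.64539 = 64.35461 mL
Drug remaining = 64.35461 mL × 9487.805 mcg/mL = 610584 mcg = 610.584 mg

611 mg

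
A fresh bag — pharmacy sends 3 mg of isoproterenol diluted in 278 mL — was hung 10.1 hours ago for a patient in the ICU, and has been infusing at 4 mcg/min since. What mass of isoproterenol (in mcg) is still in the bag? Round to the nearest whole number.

4 mcg/min × 60 min/hr = 240 mcg/hr
Concentration = 3 mg ÷ 278 mL = 0.01079137 mg/mL = 10.79137 mcg/mL
Rate = 240 mcg/hr ÷ 10.79137 mcg/mL = 22.24 mL/hr
Volume infused = 22.24 mL/hr × 10.1 hr = 224.624 mL
Volume remaining = 278 − 224.624 = 53.376 mL
Drug remaining = 53.376 mL × 10.79137 mcg/mL = 576 mcg

576 mcg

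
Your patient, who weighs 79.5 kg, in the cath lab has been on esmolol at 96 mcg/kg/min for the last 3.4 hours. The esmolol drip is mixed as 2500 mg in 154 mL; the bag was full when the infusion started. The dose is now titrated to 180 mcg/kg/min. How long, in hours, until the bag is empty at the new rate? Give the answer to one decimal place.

1.1 hours

Initial rate:
Dose = 96 mcg/kg/min × 79.5 kg = 7632 mcg/min
7632 mcg/min × 60 min/hr = 457920 mcg/hr
Concentration = 2500 mg ÷ 154 mL = 16.23377 mg/mL = 16233.77 mcg/mL
Rate = 457920 mcg/hr ÷ 16233.77 mcg/mL = 28.20787 mL/hr
Volume infused so far = 28.20787 mL/hr × 3.4 hr = 95.90676 mL
Volume remaining = 154 − 95.90676 = 58.09324 mL
New rate:
Dose = 180 mcg/kg/min × 79.5 kg = 14310 mcg/min
14310 mcg/min × 60 min/hr = 858600 mcg/hr
Rate = 858600 mcg/hr ÷ 16233.77 mcg/mL = 52.88976 mL/hr
Time remaining = 58.09324 mL ÷ 52.88976 mL/hr = 1.098383 hr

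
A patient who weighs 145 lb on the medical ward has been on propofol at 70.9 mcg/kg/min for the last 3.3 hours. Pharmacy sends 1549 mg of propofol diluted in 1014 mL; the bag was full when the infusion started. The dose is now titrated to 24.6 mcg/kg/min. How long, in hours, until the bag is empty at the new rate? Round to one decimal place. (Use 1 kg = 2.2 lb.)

6.4 hours

Initial rate:
Weight = 145 lb ÷ 2.2 lb/kg = 65.90909 kg
Dose = 70.9 mcg/kg/min × 65.90909 kg = 4672.955 mcg/min
4672.955 mcg/min × 60 min/hr = 280377.3 mcg/hr
Concentration = 1549 mg ÷ 1014 mL = 1.527613 mg/mL = 1527.613 mcg/mL
Rate = 280377.3 mcg/hr ÷ 1527.613 mcg/mL = 183.5394 mL/hr
Volume infused so far = 183.5394 mL/hr × 3.3 hr = 605.6801 mL
Volume remaining = 1014 − 605.6801 = 408.3199 mL
New rate:
Dose = 24.6 mcg/kg/min × 65.90909 kg = 1621.364 mcg/min
1621.364 mcg/min × 60 min/hr = 97281.82 mcg/hr
Rate = 97281.82 mcg/hr ÷ 1527.613 mcg/mL = 63.68222 mL/hr
Time remaining = 408.3199 mL ÷ 63.68222 mL/hr = 6.411835 hr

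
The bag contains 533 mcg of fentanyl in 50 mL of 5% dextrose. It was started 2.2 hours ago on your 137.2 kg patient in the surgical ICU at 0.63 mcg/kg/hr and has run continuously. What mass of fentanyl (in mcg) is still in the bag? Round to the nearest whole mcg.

343 mcg

Dose = 0.63 mcg/kg/hr × 137.2 kg = 86.436 mcg/hr
Concentration = 533 mcg ÷ 50 mL = 10.66 mcg/mL
Rate = 86.436 mcg/hr ÷ 10.66 mcg/mL = 8.108443 mL/hr
Volume infused = 8.108443 mL/hr × 2.2 hr = 17.83857 mL
Volume remaining = 50 − 17.83857 = 32.16143 mL
Drug remaining = 32.16143 mL × 10.66 mcg/mL = 342.8408 mcg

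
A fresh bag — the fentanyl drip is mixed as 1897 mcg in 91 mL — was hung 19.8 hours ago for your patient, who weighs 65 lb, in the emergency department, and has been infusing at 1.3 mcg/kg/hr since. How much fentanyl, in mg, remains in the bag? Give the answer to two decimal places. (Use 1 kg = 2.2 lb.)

Weight = 65 lb ÷ 2.2 lb/kg = 29.54545 kg
Dose = 1.3 mcg/kg/hr × 29.54545 kg = 38.40909 mcg/hr
Concentration = 1897 mcg ÷ 91 mL = 20.84615 mcg/mL
Rate = 38.40909 mcg/hr ÷ 20.84615 mcg/mL = 1.842503 mL/hr
Volume infused = 1.842503 mL/hr × 19.8 hr = 36.48155 mL
Volume remaining = 91 − 36.48155 = 54.51845 mL
Drug remaining = 54.51845 mL × 20.84615 mcg/mL = 1136.5 mcg = 1.1365 mg

1.14 mg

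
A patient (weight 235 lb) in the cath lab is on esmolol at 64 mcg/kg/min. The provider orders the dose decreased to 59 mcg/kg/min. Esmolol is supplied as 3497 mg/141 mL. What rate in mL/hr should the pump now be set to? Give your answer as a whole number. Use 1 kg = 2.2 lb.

15 mL/hr

Weight = 235 lb ÷ 2.2 lb/kg = 106.8182 kg
Dose = 59 mcg/kg/min × 106.8182 kg = 6302.273 mcg/min
6302.273 mcg/min × 60 min/hr = 378136.4 mcg/hr
Concentration = 3497 mg ÷ 141 mL = 24.80142 mg/mL = 24801.42 mcg/mL
Rate = 378136.4 mcg/hr ÷ 24801.42 mcg/mL = 15.24656 mL/hr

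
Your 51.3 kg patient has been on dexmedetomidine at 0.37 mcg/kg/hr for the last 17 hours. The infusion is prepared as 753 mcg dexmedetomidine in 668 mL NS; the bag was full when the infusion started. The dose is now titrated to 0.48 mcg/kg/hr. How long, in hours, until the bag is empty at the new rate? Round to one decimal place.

Initial rate:
Dose = 0.37 mcg/kg/hr × 51.3 kg = 18.981 mcg/hr
Concentration = 753 mcg ÷ 668 mL = 1.127246 mcg/mL
Rate = 18.981 mcg/hr ÷ 1.127246 mcg/mL = 16.83839 mL/hr
Volume infused so far = 16.83839 mL/hr × 17 hr = 286.2526 mL
Volume remaining = 668 − 286.2526 = 381.7474 mL
New rate:
Dose = 0.48 mcg/kg/hr × 51.3 kg = 24.624 mcg/hr
Rate = 24.624 mcg/hr ÷ 1.127246 mcg/mL = 21.8444 mL/hr
Time remaining = 381.7474 mL ÷ 21.8444 mL/hr = 17.47576 hr

17.5 hours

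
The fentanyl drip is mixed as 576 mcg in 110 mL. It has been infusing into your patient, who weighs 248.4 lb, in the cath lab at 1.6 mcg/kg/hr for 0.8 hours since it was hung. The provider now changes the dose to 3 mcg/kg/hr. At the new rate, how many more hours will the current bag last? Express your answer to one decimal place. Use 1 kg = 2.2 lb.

1.3 hours

Initial rate:
Weight = 248.4 lb ÷ 2.2 lb/kg = 112.9091 kg
Dose = 1.6 mcg/kg/hr × 112.9091 kg = 180.6545 mcg/hr
Concentration = 576 mcg ÷ 110 mL = 5.236364 mcg/mL
Rate = 180.6545 mcg/hr ÷ 5.236364 mcg/mL = 34.5 mL/hr
Volume infused so far = 34.5 mL/hr × 0.8 hr = 27.6 mL
Volume remaining = 110 − 27.6 = 82.4 mL
New rate:
Dose = 3 mcg/kg/hr × 112.9091 kg = 338.7273 mcg/hr
Rate = 338.7273 mcg/hr ÷ 5.236364 mcg/mL = 64.6875 mL/hr
Time remaining = 82.4 mL ÷ 64.6875 mL/hr = 1.273816 hr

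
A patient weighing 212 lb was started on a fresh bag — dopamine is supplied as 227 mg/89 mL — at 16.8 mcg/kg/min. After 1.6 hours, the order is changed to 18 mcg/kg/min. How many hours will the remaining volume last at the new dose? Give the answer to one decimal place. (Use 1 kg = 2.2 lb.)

0.7 hours

Initial rate:
Weight = 212 lb ÷ 2.2 lb/kg = 96.36364 kg
Dose = 16.8 mcg/kg/min × 96.36364 kg = 1618.909 mcg/min
1618.909 mcg/min × 60 min/hr = 97134.55 mcg/hr
Concentration = 227 mg ÷ 89 mL = 2.550562 mg/mL = 2550.562 mcg/mL
Rate = 97134.55 mcg/hr ÷ 2550.562 mcg/mL = 38.08359 mL/hr
Volume infused so far = 38.08359 mL/hr × 1.6 hr = 60.93374 mL
Volume remaining = 89 − 60.93374 = 28.06626 mL
New rate:
Dose = 18 mcg/kg/min × 96.36364 kg = 1734.545 mcg/min
1734.545 mcg/min × 60 min/hr = 104072.7 mcg/hr
Rate = 104072.7 mcg/hr ÷ 2550.562 mcg/mL = 40.80384 mL/hr
Time remaining = 28.06626 mL ÷ 40.80384 mL/hr = 0.6878337 hr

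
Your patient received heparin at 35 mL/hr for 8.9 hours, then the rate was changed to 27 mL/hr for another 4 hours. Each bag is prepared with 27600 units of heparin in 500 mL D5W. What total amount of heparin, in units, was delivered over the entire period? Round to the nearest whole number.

Concentration = 27600 units ÷ 500 mL = 55.2 units/mL
Stage 1: 35 mL/hr × 8.9 hr = 311.5 mL → 311.5 mL × 55.2 units/mL = 17194.8 units
Stage 2: 27 mL/hr × 4 hr = 108 mL → 108 mL × 55.2 units/mL = 5961.6 units
Total = 17194.8 + 5961.6 = 23156.4 units

23156 units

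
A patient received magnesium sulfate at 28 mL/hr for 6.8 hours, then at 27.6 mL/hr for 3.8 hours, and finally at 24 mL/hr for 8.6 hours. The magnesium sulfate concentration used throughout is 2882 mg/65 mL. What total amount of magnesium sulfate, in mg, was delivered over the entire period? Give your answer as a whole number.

22244 mg

Concentration = 2882 mg ÷ 65 mL = 44.33846 mg/mL
Stage 1: 28 mL/hr × 6.8 hr = 190.4 mL → 190.4 mL × 44.33846 mg/mL = 8442.043 mg
Stage 2: 27.6 mL/hr × 3.8 hr = 104.88 mL → 104.88 mL × 44.33846 mg/mL = 4650.218 mg
Stage 3: 24 mL/hr × 8.6 hr = 206.4 mL → 206.4 mL × 44.33846 mg/mL = 9151.458 mg
Total = 8442.043 + 4650.218 + 9151.458 = 22243.72 mg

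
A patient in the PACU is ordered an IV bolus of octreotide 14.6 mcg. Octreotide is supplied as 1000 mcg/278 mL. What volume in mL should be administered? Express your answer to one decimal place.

Concentration = 1000 mcg ÷ 278 mL = 3.597122 mcg/mL
Volume = 14.6 mcg ÷ 3.597122 mcg/mL = 4.0588 mL

4.1 mL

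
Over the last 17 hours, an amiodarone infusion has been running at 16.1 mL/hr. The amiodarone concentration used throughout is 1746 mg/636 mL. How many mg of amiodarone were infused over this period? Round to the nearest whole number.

Concentration = 1746 mg ÷ 636 mL = 2.745283 mg/mL
Drug rate = 16.1 mL/hr × 2.745283 mg/mL = 44.19906 mg/hr
Total = 44.19906 mg/hr × 17 hr = 751.384 mg

751 mg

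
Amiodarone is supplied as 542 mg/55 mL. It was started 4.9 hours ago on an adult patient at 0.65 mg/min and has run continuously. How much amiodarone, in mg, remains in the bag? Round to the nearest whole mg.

351 mg

0.65 mg/min × 60 min/hr = 39 mg/hr
Concentration = 542 mg ÷ 55 mL = 9.854545 mg/mL
Rate = 39 mg/hr ÷ 9.854545 mg/mL = 3.957565 mL/hr
Volume infused = 3.957565 mL/hr × 4.9 hr = 19.39207 mL
Volume remaining = 55 − 19.39207 = 35.60793 mL
Drug remaining = 35.60793 mL × 9.854545 mg/mL = 350.9 mg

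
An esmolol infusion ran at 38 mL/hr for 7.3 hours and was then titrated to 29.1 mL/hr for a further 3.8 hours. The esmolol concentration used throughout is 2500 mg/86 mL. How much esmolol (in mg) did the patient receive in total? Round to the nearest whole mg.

11278 mg

Concentration = 2500 mg ÷ 86 mL = 29.06977 mg/mL
Stage 1: 38 mL/hr × 7.3 hr = 277.4 mL → 277.4 mL × 29.06977 mg/mL = 8063.953 mg
Stage 2: 29.1 mL/hr × 3.8 hr = 110.58 mL → 110.58 mL × 29.06977 mg/mL = 3214.535 mg
Total = 8063.953 + 3214.535 = 11278.49 mg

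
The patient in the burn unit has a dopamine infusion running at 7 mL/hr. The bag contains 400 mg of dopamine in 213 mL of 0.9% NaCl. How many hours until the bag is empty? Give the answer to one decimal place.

Duration = 213 mL ÷ 7 mL/hr = 30.42857 hr

30.4 hours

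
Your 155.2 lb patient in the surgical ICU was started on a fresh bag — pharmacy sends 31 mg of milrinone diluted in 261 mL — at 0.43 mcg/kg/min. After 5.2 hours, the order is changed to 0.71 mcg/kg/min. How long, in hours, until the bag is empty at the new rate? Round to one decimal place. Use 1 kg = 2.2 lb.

7.2 hours

Initial rate:
Weight = 155.2 lb ÷ 2.2 lb/kg = 70.54545 kg
Dose = 0.43 mcg/kg/min × 70.54545 kg = 30.33455 mcg/min
30.33455 mcg/min × 60 min/hr = 1820.073 mcg/hr
Concentration = 31 mg ÷ 261 mL = 0.1187739 mg/mL = 118.7739 mcg/mL
Rate = 1820.073 mcg/hr ÷ 118.7739 mcg/mL = 15.32384 mL/hr
Volume infused so far = 15.32384 mL/hr × 5.2 hr = 79.68396 mL
Volume remaining = 261 − 79.68396 = 181.316 mL
New rate:
Dose = 0.71 mcg/kg/min × 70.54545 kg = 50.08727 mcg/min
50.08727 mcg/min × 60 min/hr = 3005.236 mcg/hr
Rate = 3005.236 mcg/hr ÷ 118.7739 mcg/mL = 25.30215 mL/hr
Time remaining = 181.316 mL ÷ 25.30215 mL/hr = 7.166033 hr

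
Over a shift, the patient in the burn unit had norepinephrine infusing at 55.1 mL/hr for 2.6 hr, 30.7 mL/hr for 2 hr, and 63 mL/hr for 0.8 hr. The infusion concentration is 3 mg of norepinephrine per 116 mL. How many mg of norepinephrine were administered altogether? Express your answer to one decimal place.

6.6 mg

Concentration = 3 mg ÷ 116 mL = 0.02586207 mg/mL
Stage 1: 55.1 mL/hr × 2.6 hr = 143.26 mL → 143.26 mL × 0.02586207 mg/mL = 3.705 mg
Stage 2: 30.7 mL/hr × 2 hr = 61.4 mL → 61.4 mL × 0.02586207 mg/mL = 1.587931 mg
Stage 3: 63 mL/hr × 0.8 hr = 50.4 mL → 50.4 mL × 0.02586207 mg/mL = 1.303448 mg
Total = 3.705 + 1.587931 + 1.303448 = 6.596379 mg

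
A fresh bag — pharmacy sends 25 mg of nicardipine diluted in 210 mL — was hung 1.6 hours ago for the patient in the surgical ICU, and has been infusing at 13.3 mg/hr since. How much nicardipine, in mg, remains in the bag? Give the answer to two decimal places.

3.72 mg

Concentration = 25 mg ÷ 210 mL = 0.1190476 mg/mL
Rate = 13.3 mg/hr ÷ 0.1190476 mg/mL = 111.72 mL/hr
Volume infused = 111.72 mL/hr × 1.6 hr = 178.752 mL
Volume remaining = 210 − 178.752 = 31.248 mL
Drug remaining = 31.248 mL × 0.1190476 mg/mL = 3.72 mg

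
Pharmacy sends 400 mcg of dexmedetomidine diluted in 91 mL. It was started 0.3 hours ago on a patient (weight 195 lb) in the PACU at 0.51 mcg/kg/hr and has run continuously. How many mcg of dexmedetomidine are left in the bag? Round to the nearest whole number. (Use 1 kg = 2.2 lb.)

Weight = 195 lb ÷ 2.2 lb/kg = 88.63636 kg
Dose = 0.51 mcg/kg/hr × 88.63636 kg = 45.20455 mcg/hr
Concentration = 400 mcg ÷ 91 mL = 4.395604 mcg/mL
Rate = 45.20455 mcg/hr ÷ 4.395604 mcg/mL = 10.28403 mL/hr
Volume infused = 10.28403 mL/hr × 0.3 hr = 3.08521 mL
Volume remaining = 91 − 3.08521 = 87.91479 mL
Drug remaining = 87.91479 mL × 4.395604 mcg/mL = 386.4386 mcg

386 mcg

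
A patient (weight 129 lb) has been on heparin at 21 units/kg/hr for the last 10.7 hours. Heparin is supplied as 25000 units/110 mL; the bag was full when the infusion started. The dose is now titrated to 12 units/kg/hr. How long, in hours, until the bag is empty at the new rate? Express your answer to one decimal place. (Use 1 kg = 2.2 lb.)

16.8 hours

Initial rate:
Weight = 129 lb ÷ 2.2 lb/kg = 58.63636 kg
Dose = 21 units/kg/hr × 58.63636 kg = 1231.364 units/hr
Concentration = 25000 units ÷ 110 mL = 227.2727 units/mL
Rate = 1231.364 units/hr ÷ 227.2727 units/mL = 5.418 mL/hr
Volume infused so far = 5.418 mL/hr × 10.7 hr = 57.9726 mL
Volume remaining = 110 − 57.9726 = 52.0274 mL
New rate:
Dose = 12 units/kg/hr × 58.63636 kg = 703.6364 units/hr
Rate = 703.6364 units/hr ÷ 227.2727 units/mL = 3.096 mL/hr
Time remaining = 52.0274 mL ÷ 3.096 mL/hr = 16.80472 hr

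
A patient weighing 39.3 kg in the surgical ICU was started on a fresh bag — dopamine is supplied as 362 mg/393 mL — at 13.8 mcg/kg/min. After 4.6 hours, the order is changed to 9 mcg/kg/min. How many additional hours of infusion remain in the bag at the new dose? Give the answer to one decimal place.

Initial rate:
Dose = 13.8 mcg/kg/min × 39.3 kg = 542.34 mcg/min
542.34 mcg/min × 60 min/hr = 32540.4 mcg/hr
Concentration = 362 mg ÷ 393 mL = 0.9211196 mg/mL = 921.1196 mcg/mL
Rate = 32540.4 mcg/hr ÷ 921.1196 mcg/mL = 35.32701 mL/hr
Volume infused so far = 35.32701 mL/hr × 4.6 hr = 162.5042 mL
Volume remaining = 393 − 162.5042 = 230.4958 mL
New rate:
Dose = 9 mcg/kg/min × 39.3 kg = 353.7 mcg/min
353.7 mcg/min × 60 min/hr = 21222 mcg/hr
Rate = 21222 mcg/hr ÷ 921.1196 mcg/mL = 23.03935 mL/hr
Time remaining = 230.4958 mL ÷ 23.03935 mL/hr = 10.00444 hr

10.0 hours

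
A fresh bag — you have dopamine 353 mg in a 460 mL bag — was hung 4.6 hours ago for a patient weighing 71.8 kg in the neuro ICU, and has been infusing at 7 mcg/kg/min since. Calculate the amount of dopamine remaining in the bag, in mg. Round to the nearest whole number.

Dose = 7 mcg/kg/min × 71.8 kg = 502.6 mcg/min
502.6 mcg/min × 60 min/hr = 30156 mcg/hr
Concentration = 353 mg ÷ 460 mL = 0.7673913 mg/mL = 767.3913 mcg/mL
Rate = 30156 mcg/hr ÷ 767.3913 mcg/mL = 39.29677 mL/hr
Volume infused = 39.29677 mL/hr × 4.6 hr = 180.7651 mL
Volume remaining = 460 − 180.7651 = 279.2349 mL
Drug remaining = 279.2349 mL × 767.3913 mcg/mL = 214282.4 mcg = 214.2824 mg

214 mg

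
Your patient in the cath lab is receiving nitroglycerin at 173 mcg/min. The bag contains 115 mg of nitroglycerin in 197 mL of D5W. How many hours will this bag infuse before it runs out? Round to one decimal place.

11.1 hours

173 mcg/min × 60 min/hr = 10380 mcg/hr
Concentration = 115 mg ÷ 197 mL = 0.5837563 mg/mL = 583.7563 mcg/mL
Rate = 10380 mcg/hr ÷ 583.7563 mcg/mL = 17.78139 mL/hr
Duration = 197 mL ÷ 17.78139 mL/hr = 11.079 hr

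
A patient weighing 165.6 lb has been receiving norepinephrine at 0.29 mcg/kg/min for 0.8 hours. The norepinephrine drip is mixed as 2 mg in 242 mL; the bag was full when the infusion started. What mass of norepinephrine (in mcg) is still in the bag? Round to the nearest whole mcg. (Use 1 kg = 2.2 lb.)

952 mcg

Weight = 165.6 lb ÷ 2.2 lb/kg = 75.27273 kg
Dose = 0.29 mcg/kg/min × 75.27273 kg = 21.82909 mcg/min
21.82909 mcg/min × 60 min/hr = 1309.745 mcg/hr
Concentration = 2 mg ÷ 242 mL = 0.008264463 mg/mL = 8.264463 mcg/mL
Rate = 1309.745 mcg/hr ÷ 8.264463 mcg/mL = 158.4792 mL/hr
Volume infused = 158.4792 mL/hr × 0.8 hr = 126.7834 mL
Volume remaining = 242 − 126.7834 = 115.2166 mL
Drug remaining = 115.2166 mL × 8.264463 mcg/mL = 952.2036 mcg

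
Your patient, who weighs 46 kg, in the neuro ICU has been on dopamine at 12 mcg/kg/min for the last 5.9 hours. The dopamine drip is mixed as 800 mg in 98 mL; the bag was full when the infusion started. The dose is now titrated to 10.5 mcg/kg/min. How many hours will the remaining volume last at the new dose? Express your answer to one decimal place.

Initial rate:
Dose = 12 mcg/kg/min × 46 kg = 552 mcg/min
552 mcg/min × 60 min/hr = 33120 mcg/hr
Concentration = 800 mg ÷ 98 mL = 8.163265 mg/mL = 8163.265 mcg/mL
Rate = 33120 mcg/hr ÷ 8163.265 mcg/mL = 4.0572 mL/hr
Volume infused so far = 4.0572 mL/hr × 5.9 hr = 23.93748 mL
Volume remaining = 98 − 23.93748 = 74.06252 mL
New rate:
Dose = 10.5 mcg/kg/min × 46 kg = 483 mcg/min
483 mcg/min × 60 min/hr = 28980 mcg/hr
Rate = 28980 mcg/hr ÷ 8163.265 mcg/mL = 3.55005 mL/hr
Time remaining = 74.06252 mL ÷ 3.55005 mL/hr = 20.86239 hr

20.9 hours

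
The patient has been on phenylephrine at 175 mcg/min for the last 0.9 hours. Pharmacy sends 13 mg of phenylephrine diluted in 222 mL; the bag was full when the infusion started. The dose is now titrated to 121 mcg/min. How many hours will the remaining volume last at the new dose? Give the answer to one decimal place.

Initial rate:
175 mcg/min × 60 min/hr = 10500 mcg/hr
Concentration = 13 mg ÷ 222 mL = 0.05855856 mg/mL = 58.55856 mcg/mL
Rate = 10500 mcg/hr ÷ 58.55856 mcg/mL = 179.3077 mL/hr
Volume infused so far = 179.3077 mL/hr × 0.9 hr = 161.3769 mL
Volume remaining = 222 − 161.3769 = 60.62308 mL
New rate:
121 mcg/min × 60 min/hr = 7260 mcg/hr
Rate = 7260 mcg/hr ÷ 58.55856 mcg/mL = 123.9785 mL/hr
Time remaining = 60.62308 mL ÷ 123.9785 mL/hr = 0.4889807 hr

0.5 hours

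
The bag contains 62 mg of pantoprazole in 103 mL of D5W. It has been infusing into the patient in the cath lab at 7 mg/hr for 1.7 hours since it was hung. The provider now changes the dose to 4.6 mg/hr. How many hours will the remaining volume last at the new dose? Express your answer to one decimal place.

10.9 hours

Initial rate:
Concentration = 62 mg ÷ 103 mL = 0.6019417 mg/mL
Rate = 7 mg/hr ÷ 0.6019417 mg/mL = 11.62903 mL/hr
Volume infused so far = 11.62903 mL/hr × 1.7 hr = 19.76935 mL
Volume remaining = 103 − 19.76935 = 83.23065 mL
New rate:
Rate = 4.6 mg/hr ÷ 0.6019417 mg/mL = 7.641935 mL/hr
Time remaining = 83.23065 mL ÷ 7.641935 mL/hr = 10.8913 hr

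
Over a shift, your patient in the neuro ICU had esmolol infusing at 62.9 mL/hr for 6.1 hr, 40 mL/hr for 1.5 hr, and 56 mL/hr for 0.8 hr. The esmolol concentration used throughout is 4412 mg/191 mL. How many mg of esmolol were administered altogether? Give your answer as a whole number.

11284 mg

Concentration = 4412 mg ÷ 191 mL = 23.09948 mg/mL
Stage 1: 62.9 mL/hr × 6.1 hr = 383.69 mL → 383.69 mL × 23.09948 mg/mL = 8863.038 mg
Stage 2: 40 mL/hr × 1.5 hr = 60 mL → 60 mL × 23.09948 mg/mL = 1385.969 mg
Stage 3: 56 mL/hr × 0.8 hr = 44.8 mL → 44.8 mL × 23.09948 mg/mL = 1034.857 mg
Total = 8863.038 + 1385.969 + 1034.857 = 11283.86 mg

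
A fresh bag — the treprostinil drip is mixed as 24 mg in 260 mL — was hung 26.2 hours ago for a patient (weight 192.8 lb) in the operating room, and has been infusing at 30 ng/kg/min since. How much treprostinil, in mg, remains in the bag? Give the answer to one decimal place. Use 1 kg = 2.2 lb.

Weight = 192.8 lb ÷ 2.2 lb/kg = 87.63636 kg
Dose = 30 ng/kg/min × 87.63636 kg = 2629.091 ng/min
2629.091 ng/min × 60 min/hr = 157745.5 ng/hr
Concentration = 24 mg ÷ 260 mL = 0.09230769 mg/mL = 92307.69 ng/mL
Rate = 157745.5 ng/hr ÷ 92307.69 ng/mL = 1.708909 mL/hr
Volume infused = 1.708909 mL/hr × 26.2 hr = 44.77342 mL
Volume remaining = 260 − 44.77342 = 215.2266 mL
Drug remaining = 215.2266 mL × 92307.69 ng/mL = 19867069 ng = 19.86707 mg

19.9 mg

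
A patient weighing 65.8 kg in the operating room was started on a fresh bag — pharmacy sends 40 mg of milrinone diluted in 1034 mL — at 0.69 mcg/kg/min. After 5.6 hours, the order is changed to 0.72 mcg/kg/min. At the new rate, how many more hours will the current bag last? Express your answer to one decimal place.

8.7 hours

Initial rate:
Dose = 0.69 mcg/kg/min × 65.8 kg = 45.402 mcg/min
45.402 mcg/min × 60 min/hr = 2724.12 mcg/hr
Concentration = 40 mg ÷ 1034 mL = 0.03868472 mg/mL = 38.68472 mcg/mL
Rate = 2724.12 mcg/hr ÷ 38.68472 mcg/mL = 70.4185 mL/hr
Volume infused so far = 70.4185 mL/hr × 5.6 hr = 394.3436 mL
Volume remaining = 1034 − 394.3436 = 639.6564 mL
New rate:
Dose = 0.72 mcg/kg/min × 65.8 kg = 47.376 mcg/min
47.376 mcg/min × 60 min/hr = 2842.56 mcg/hr
Rate = 2842.56 mcg/hr ÷ 38.68472 mcg/mL = 73.48018 mL/hr
Time remaining = 639.6564 mL ÷ 73.48018 mL/hr = 8.705156 hr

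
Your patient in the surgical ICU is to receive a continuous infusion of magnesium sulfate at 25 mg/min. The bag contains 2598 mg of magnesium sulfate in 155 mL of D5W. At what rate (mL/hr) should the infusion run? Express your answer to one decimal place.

25 mg/min × 60 min/hr = 1500 mg/hr
Concentration = 2598 mg ÷ 155 mL = 16.76129 mg/mL
Rate = 1500 mg/hr ÷ 16.76129 mg/mL = 89.49192 mL/hr

89.5 mL/hr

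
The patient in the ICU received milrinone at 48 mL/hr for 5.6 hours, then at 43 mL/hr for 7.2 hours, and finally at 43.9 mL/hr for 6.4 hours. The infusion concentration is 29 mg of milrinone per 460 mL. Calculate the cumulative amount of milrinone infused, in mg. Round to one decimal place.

Concentration = 29 mg ÷ 460 mL = 0.06304348 mg/mL
Stage 1: 48 mL/hr × 5.6 hr = 268.8 mL → 268.8 mL × 0.06304348 mg/mL = 16.94609 mg
Stage 2: 43 mL/hr × 7.2 hr = 309.6 mL → 309.6 mL × 0.06304348 mg/mL = 19.51826 mg
Stage 3: 43.9 mL/hr × 6.4 hr = 280.96 mL → 280.96 mL × 0.06304348 mg/mL = 17.7127 mg
Total = 16.94609 + 19.51826 + 17.7127 = 54.17704 mg

54.2 mg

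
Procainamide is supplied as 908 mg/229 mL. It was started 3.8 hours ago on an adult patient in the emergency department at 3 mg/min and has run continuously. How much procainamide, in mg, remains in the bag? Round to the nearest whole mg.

224 mg

3 mg/min × 60 min/hr = 180 mg/hr
Concentration = 908 mg ÷ 229 mL = 3.965066 mg/mL
Rate = 180 mg/hr ÷ 3.965066 mg/mL = 45.39648 mL/hr
Volume infused = 45.39648 mL/hr × 3.8 hr = 172.5066 mL
Volume remaining = 229 − 172.5066 = 56.49339 mL
Drug remaining = 56.49339 mL × 3.965066 mg/mL = 224 mg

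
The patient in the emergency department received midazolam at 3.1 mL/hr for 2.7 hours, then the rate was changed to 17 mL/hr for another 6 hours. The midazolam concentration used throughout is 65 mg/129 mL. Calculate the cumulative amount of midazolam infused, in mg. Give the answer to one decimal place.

55.6 mg

Concentration = 65 mg ÷ 129 mL = 0.503876 mg/mL
Stage 1: 3.1 mL/hr × 2.7 hr = 8.37 mL → 8.37 mL × 0.503876 mg/mL = 4.217442 mg
Stage 2: 17 mL/hr × 6 hr = 102 mL → 102 mL × 0.503876 mg/mL = 51.39535 mg
Total = 4.217442 + 51.39535 = 55.61279 mg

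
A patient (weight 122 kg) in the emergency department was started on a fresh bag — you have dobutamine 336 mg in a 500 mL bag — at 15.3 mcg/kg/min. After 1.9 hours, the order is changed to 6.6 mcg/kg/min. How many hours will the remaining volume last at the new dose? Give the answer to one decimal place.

2.6 hours

Initial rate:
Dose = 15.3 mcg/kg/min × 122 kg = 1866.6 mcg/min
1866.6 mcg/min × 60 min/hr = 111996 mcg/hr
Concentration = 336 mg ÷ 500 mL = 0.672 mg/mL = 672 mcg/mL
Rate = 111996 mcg/hr ÷ 672 mcg/mL = 166.6607 mL/hr
Volume infused so far = 166.6607 mL/hr × 1.9 hr = 316.6554 mL
Volume remaining = 500 − 316.6554 = 183.3446 mL
New rate:
Dose = 6.6 mcg/kg/min × 122 kg = 805.2 mcg/min
805.2 mcg/min × 60 min/hr = 48312 mcg/hr
Rate = 48312 mcg/hr ÷ 672 mcg/mL = 71.89286 mL/hr
Time remaining = 183.3446 mL ÷ 71.89286 mL/hr = 2.550248 hr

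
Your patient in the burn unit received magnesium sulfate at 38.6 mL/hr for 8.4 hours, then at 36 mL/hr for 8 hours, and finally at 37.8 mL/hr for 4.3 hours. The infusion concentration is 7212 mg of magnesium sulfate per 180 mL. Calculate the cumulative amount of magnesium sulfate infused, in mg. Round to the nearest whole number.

Concentration = 7212 mg ÷ 180 mL = 40.06667 mg/mL
Stage 1: 38.6 mL/hr × 8.4 hr = 324.24 mL → 324.24 mL × 40.06667 mg/mL = 12991.22 mg
Stage 2: 36 mL/hr × 8 hr = 288 mL → 288 mL × 40.06667 mg/mL = 11539.2 mg
Stage 3: 37.8 mL/hr × 4.3 hr = 162.54 mL → 162.54 mL × 40.06667 mg/mL = 6512.436 mg
Total = 12991.22 + 11539.2 + 6512.436 = 31042.85 mg

31043 mg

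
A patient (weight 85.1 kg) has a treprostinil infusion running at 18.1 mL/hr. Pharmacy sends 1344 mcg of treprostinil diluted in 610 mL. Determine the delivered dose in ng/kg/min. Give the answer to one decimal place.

7.8 ng/kg/min

Concentration = 1344 mcg ÷ 610 mL = 2.203279 mcg/mL = 2203.279 ng/mL
Drug rate = 18.1 mL/hr × 2203.279 ng/mL = 39879.34 ng/hr
39879.34 ng/hr ÷ 60 min/hr = 664.6557 ng/min
664.6557 ng/min ÷ 85.1 kg = 7.810291 ng/kg/min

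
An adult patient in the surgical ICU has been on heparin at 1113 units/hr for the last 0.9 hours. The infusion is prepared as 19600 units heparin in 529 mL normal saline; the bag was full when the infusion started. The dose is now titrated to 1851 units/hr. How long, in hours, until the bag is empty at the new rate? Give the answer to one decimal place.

10.0 hours

Initial rate:
Concentration = 19600 units ÷ 529 mL = 37.05104 units/mL
Rate = 1113 units/hr ÷ 37.05104 units/mL = 30.03964 mL/hr
Volume infused so far = 30.03964 mL/hr × 0.9 hr = 27.03568 mL
Volume remaining = 529 − 27.03568 = 501.9643 mL
New rate:
Rate = 1851 units/hr ÷ 37.05104 units/mL = 49.95811 mL/hr
Time remaining = 501.9643 mL ÷ 49.95811 mL/hr = 10.0477 hr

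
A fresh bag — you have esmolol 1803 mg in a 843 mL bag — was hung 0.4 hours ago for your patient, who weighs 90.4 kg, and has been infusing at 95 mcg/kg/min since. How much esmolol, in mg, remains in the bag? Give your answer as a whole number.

Dose = 95 mcg/kg/min × 90.4 kg = 8588 mcg/min
8588 mcg/min × 60 min/hr = 515280 mcg/hr
Concentration = 1803 mg ÷ 843 mL = 2.13879 mg/mL = 2138.79 mcg/mL
Rate = 515280 mcg/hr ÷ 2138.79 mcg/mL = 240.9213 mL/hr
Volume infused = 240.9213 mL/hr × 0.4 hr = 96.36851 mL
Volume remaining = 843 − 96.36851 = 746.6315 mL
Drug remaining = 746.6315 mL × 2138.79 mcg/mL = 1596888 mcg = 1596.888 mg

1597 mg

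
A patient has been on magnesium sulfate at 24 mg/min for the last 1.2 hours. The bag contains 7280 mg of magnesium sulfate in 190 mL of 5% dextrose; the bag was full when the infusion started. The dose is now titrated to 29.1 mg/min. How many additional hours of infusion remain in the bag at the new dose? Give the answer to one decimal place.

Initial rate:
24 mg/min × 60 min/hr = 1440 mg/hr
Concentration = 7280 mg ÷ 190 mL = 38.31579 mg/mL
Rate = 1440 mg/hr ÷ 38.31579 mg/mL = 37.58242 mL/hr
Volume infused so far = 37.58242 mL/hr × 1.2 hr = 45.0989 mL
Volume remaining = 190 − 45.0989 = 144.9011 mL
New rate:
29.1 mg/min × 60 min/hr = 1746 mg/hr
Rate = 1746 mg/hr ÷ 38.31579 mg/mL = 45.56868 mL/hr
Time remaining = 144.9011 mL ÷ 45.56868 mL/hr = 3.17984 hr

3.2 hours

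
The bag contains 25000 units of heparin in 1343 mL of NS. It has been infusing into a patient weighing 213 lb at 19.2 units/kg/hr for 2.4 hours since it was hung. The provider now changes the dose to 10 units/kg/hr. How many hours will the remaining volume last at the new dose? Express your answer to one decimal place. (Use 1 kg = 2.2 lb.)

Initial rate:
Weight = 213 lb ÷ 2.2 lb/kg = 96.81818 kg
Dose = 19.2 units/kg/hr × 96.81818 kg = 1858.909 units/hr
Concentration = 25000 units ÷ 1343 mL = 18.61504 units/mL
Rate = 1858.909 units/hr ÷ 18.61504 units/mL = 99.8606 mL/hr
Volume infused so far = 99.8606 mL/hr × 2.4 hr = 239.6654 mL
Volume remaining = 1343 − 239.6654 = 1103.335 mL
New rate:
Dose = 10 units/kg/hr × 96.81818 kg = 968.1818 units/hr
Rate = 968.1818 units/hr ÷ 18.61504 units/mL = 52.01073 mL/hr
Time remaining = 1103.335 mL ÷ 52.01073 mL/hr = 21.2136 hr

21.2 hours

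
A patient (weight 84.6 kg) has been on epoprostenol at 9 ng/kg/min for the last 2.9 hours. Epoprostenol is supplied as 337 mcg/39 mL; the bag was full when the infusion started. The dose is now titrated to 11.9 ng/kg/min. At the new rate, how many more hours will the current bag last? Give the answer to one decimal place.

Initial rate:
Dose = 9 ng/kg/min × 84.6 kg = 761.4 ng/min
761.4 ng/min × 60 min/hr = 45684 ng/hr
Concentration = 337 mcg ÷ 39 mL = 8.641026 mcg/mL = 8641.026 ng/mL
Rate = 45684 ng/hr ÷ 8641.026 ng/mL = 5.286872 mL/hr
Volume infused so far = 5.286872 mL/hr × 2.9 hr = 15.33193 mL
Volume remaining = 39 − 15.33193 = 23.66807 mL
New rate:
Dose = 11.9 ng/kg/min × 84.6 kg = 1006.74 ng/min
1006.74 ng/min × 60 min/hr = 60404.4 ng/hr
Rate = 60404.4 ng/hr ÷ 8641.026 ng/mL = 6.99042 mL/hr
Time remaining = 23.66807 mL ÷ 6.99042 mL/hr = 3.385786 hr

3.4 hours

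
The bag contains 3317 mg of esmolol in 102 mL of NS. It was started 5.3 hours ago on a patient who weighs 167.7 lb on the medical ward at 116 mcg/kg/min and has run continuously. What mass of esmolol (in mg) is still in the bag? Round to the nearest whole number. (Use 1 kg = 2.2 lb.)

505 mg

Weight = 167.7 lb ÷ 2.2 lb/kg = 76.22727 kg
Dose = 116 mcg/kg/min × 76.22727 kg = 8842.364 mcg/min
8842.364 mcg/min × 60 min/hr = 530541.8 mcg/hr
Concentration = 3317 mg ÷ 102 mL = 32.51961 mg/mL = 32519.61 mcg/mL
Rate = 530541.8 mcg/hr ÷ 32519.61 mcg/mL = 16.31452 mL/hr
Volume infused = 16.31452 mL/hr × 5.3 hr = 86.46696 mL
Volume remaining = 102 − 86.46696 = 15.53304 mL
Drug remaining = 15.53304 mL × 32519.61 mcg/mL = 505128.4 mcg = 505.1284 mg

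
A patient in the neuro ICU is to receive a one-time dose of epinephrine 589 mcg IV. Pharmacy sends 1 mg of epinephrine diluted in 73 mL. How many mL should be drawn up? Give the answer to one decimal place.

43.0 mL

Concentration = 1 mg ÷ 73 mL = 0.01369863 mg/mL = 13.69863 mcg/mL
Volume = 589 mcg ÷ 13.69863 mcg/mL = 42.997 mL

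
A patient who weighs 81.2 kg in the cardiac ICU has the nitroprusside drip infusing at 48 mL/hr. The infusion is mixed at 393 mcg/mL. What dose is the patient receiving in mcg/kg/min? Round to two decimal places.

Drug rate = 48 mL/hr × 393 mcg/mL = 18864 mcg/hr
18864 mcg/hr ÷ 60 min/hr = 314.4 mcg/min
314.4 mcg/min ÷ 81.2 kg = 3.871921 mcg/kg/min

3.87 mcg/kg/min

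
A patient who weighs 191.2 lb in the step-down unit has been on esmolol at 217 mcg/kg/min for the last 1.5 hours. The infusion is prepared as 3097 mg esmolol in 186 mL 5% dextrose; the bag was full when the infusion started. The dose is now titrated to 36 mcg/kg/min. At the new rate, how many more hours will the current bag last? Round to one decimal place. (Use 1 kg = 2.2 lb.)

Initial rate:
Weight = 191.2 lb ÷ 2.2 lb/kg = 86.90909 kg
Dose = 217 mcg/kg/min × 86.90909 kg = 18859.27 mcg/min
18859.27 mcg/min × 60 min/hr = 1131556 mcg/hr
Concentration = 3097 mg ÷ 186 mL = 16.65054 mg/mL = 16650.54 mcg/mL
Rate = 1131556 mcg/hr ÷ 16650.54 mcg/mL = 67.95915 mL/hr
Volume infused so far = 67.95915 mL/hr × 1.5 hr = 101.9387 mL
Volume remaining = 186 − 101.9387 = 84.06128 mL
New rate:
Dose = 36 mcg/kg/min × 86.90909 kg = 3128.727 mcg/min
3128.727 mcg/min × 60 min/hr = 187723.6 mcg/hr
Rate = 187723.6 mcg/hr ÷ 16650.54 mcg/mL = 11.27433 mL/hr
Time remaining = 84.06128 mL ÷ 11.27433 mL/hr = 7.455989 hr

7.5 hours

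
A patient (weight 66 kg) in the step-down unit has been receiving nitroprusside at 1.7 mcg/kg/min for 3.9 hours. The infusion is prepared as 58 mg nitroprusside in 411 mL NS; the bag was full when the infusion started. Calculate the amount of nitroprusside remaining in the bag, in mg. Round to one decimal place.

31.7 mg

Dose = 1.7 mcg/kg/min × 66 kg = 112.2 mcg/min
112.2 mcg/min × 60 min/hr = 6732 mcg/hr
Concentration = 58 mg ÷ 411 mL = 0.1411192 mg/mL = 141.1192 mcg/mL
Rate = 6732 mcg/hr ÷ 141.1192 mcg/mL = 47.70434 mL/hr
Volume infused = 47.70434 mL/hr × 3.9 hr = 186.0469 mL
Volume remaining = 411 − 186.0469 = 224.9531 mL
Drug remaining = 224.9531 mL × 141.1192 mcg/mL = 31745.2 mcg = 31.7452 mg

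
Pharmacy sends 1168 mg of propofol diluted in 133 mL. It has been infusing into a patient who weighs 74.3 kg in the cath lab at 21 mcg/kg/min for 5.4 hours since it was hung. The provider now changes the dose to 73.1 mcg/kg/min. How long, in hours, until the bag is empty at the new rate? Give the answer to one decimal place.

2.0 hours

Initial rate:
Dose = 21 mcg/kg/min × 74.3 kg = 1560.3 mcg/min
1560.3 mcg/min × 60 min/hr = 93618 mcg/hr
Concentration = 1168 mg ÷ 133 mL = 8.781955 mg/mL = 8781.955 mcg/mL
Rate = 93618 mcg/hr ÷ 8781.955 mcg/mL = 10.66027 mL/hr
Volume infused so far = 10.66027 mL/hr × 5.4 hr = 57.56545 mL
Volume remaining = 133 − 57.56545 = 75.43455 mL
New rate:
Dose = 73.1 mcg/kg/min × 74.3 kg = 5431.33 mcg/min
5431.33 mcg/min × 60 min/hr = 325879.8 mcg/hr
Rate = 325879.8 mcg/hr ÷ 8781.955 mcg/mL = 37.10789 mL/hr
Time remaining = 75.43455 mL ÷ 37.10789 mL/hr = 2.032844 hr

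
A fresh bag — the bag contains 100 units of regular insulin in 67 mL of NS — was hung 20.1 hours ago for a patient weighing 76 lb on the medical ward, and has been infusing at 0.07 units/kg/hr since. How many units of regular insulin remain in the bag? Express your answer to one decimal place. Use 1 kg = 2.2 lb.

Weight = 76 lb ÷ 2.2 lb/kg = 34.54545 kg
Dose = 0.07 units/kg/hr × 34.54545 kg = 2.418182 units/hr
Concentration = 100 units ÷ 67 mL = 1.492537 units/mL
Rate = 2.418182 units/hr ÷ 1.492537 units/mL = 1.620182 mL/hr
Volume infused = 1.620182 mL/hr × 20.1 hr = 32.56565 mL
Volume remaining = 67 − 32.56565 = 34.43435 mL
Drug remaining = 34.43435 mL × 1.492537 units/mL = 51.39455 units

51.4 units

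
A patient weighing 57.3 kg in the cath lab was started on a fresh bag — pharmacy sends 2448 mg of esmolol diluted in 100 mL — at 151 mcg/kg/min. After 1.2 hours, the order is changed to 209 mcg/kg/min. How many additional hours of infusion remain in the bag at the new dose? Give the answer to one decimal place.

2.5 hours

Initial rate:
Dose = 151 mcg/kg/min × 57.3 kg = 8652.3 mcg/min
8652.3 mcg/min × 60 min/hr = 519138 mcg/hr
Concentration = 2448 mg ÷ 100 mL = 24.48 mg/mL = 24480 mcg/mL
Rate = 519138 mcg/hr ÷ 24480 mcg/mL = 21.20662 mL/hr
Volume infused so far = 21.20662 mL/hr × 1.2 hr = 25.44794 mL
Volume remaining = 100 − 25.44794 = 74.55206 mL
New rate:
Dose = 209 mcg/kg/min × 57.3 kg = 11975.7 mcg/min
11975.7 mcg/min × 60 min/hr = 718542 mcg/hr
Rate = 718542 mcg/hr ÷ 24480 mcg/mL = 29.35221 mL/hr
Time remaining = 74.55206 mL ÷ 29.35221 mL/hr = 2.539913 hr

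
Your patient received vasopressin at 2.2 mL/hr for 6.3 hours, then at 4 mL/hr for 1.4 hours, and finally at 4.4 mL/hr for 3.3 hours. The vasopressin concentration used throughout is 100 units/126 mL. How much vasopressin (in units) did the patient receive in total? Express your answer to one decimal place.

Concentration = 100 units ÷ 126 mL = 0.7936508 units/mL
Stage 1: 2.2 mL/hr × 6.3 hr = 13.86 mL → 13.86 mL × 0.7936508 units/mL = 11 units
Stage 2: 4 mL/hr × 1.4 hr = 5.6 mL → 5.6 mL × 0.7936508 units/mL = 4.444444 units
Stage 3: 4.4 mL/hr × 3.3 hr = 14.52 mL → 14.52 mL × 0.7936508 units/mL = 11.52381 units
Total = 11 + 4.444444 + 11.52381 = 26.96825 units

27.0 units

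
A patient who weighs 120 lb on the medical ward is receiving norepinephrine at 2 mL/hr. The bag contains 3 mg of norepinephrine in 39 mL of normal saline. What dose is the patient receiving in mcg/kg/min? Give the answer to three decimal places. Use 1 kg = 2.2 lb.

0.047 mcg/kg/min

Weight = 120 lb ÷ 2.2 lb/kg = 54.54545 kg
Concentration = 3 mg ÷ 39 mL = 0.07692308 mg/mL = 76.92308 mcg/mL
Drug rate = 2 mL/hr × 76.92308 mcg/mL = 153.8462 mcg/hr
153.8462 mcg/hr ÷ 60 min/hr = 2.564103 mcg/min
2.564103 mcg/min ÷ 54.54545 kg = 0.04700855 mcg/kg/min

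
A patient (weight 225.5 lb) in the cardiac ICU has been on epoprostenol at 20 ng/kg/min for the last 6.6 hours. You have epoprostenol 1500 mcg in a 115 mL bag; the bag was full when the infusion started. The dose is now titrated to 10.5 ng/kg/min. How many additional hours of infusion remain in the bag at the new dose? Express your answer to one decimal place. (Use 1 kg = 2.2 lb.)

10.7 hours

Initial rate:
Weight = 225.5 lb ÷ 2.2 lb/kg = 102.5 kg
Dose = 20 ng/kg/min × 102.5 kg = 2050 ng/min
2050 ng/min × 60 min/hr = 123000 ng/hr
Concentration = 1500 mcg ÷ 115 mL = 13.04348 mcg/mL = 13043.48 ng/mL
Rate = 123000 ng/hr ÷ 13043.48 ng/mL = 9.43 mL/hr
Volume infused so far = 9.43 mL/hr × 6.6 hr = 62.238 mL
Volume remaining = 115 − 62.238 = 52.762 mL
New rate:
Dose = 10.5 ng/kg/min × 102.5 kg = 1076.25 ng/min
1076.25 ng/min × 60 min/hr = 64575 ng/hr
Rate = 64575 ng/hr ÷ 13043.48 ng/mL = 4.95075 mL/hr
Time remaining = 52.762 mL ÷ 4.95075 mL/hr = 10.65738 hr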